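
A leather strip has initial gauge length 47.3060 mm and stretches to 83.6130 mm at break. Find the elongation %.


Formula: Elongation = (Lf - L0) / L0 * 100
Substituting: Elongation = (83.6130 - 47.3060) / 47.3060 * 100
Result: 76.7492 %


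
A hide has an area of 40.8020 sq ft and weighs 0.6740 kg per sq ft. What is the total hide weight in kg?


Formula: Weight = area * weight_per_sqft
Substituting: Weight = 40.8020 * 0.6740
Result: 27.5005 kg


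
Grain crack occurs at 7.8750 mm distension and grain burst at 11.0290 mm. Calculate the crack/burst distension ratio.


Formula: Ratio = crack / burst
Substituting: Ratio = 7.8750 / 11.0290
Result: 0.7140


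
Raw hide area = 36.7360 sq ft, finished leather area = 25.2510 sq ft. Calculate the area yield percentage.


Formula: Yield = finished / raw * 100
Substituting: Yield = 25.2510 / 36.7360 * 100
Result: 68.7364 %


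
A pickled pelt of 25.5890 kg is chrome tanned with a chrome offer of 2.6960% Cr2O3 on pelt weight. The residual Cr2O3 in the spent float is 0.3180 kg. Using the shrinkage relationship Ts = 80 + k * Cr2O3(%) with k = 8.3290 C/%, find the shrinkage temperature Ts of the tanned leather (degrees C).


Offered = pelt * offer_pct / 100 = 25.5890 * 2.6960 / 100 = 0.6899 kg
Uptake = offered - residual = 0.6899 - 0.3180 = 0.3719 kg
Cr2O3% on pelt = uptake / pelt * 100 = 0.3719 / 25.5890 * 100 = 1.4533 %
Ts = 80 + k * Cr2O3% = 80 + 8.3290 * 1.4533 = 92.1044 C


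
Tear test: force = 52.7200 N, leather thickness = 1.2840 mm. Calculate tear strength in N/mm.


Formula: Tear strength = force / thickness
Substituting: Tear strength = 52.7200 / 1.2840
Result: 41.0592 N/mm


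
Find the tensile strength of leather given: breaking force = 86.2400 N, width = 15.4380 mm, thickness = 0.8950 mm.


Formula: TS = force / (width * thickness)
Substituting: TS = 86.2400 / (15.4380 * 0.8950)
Result: 6.2416 N/mm^2


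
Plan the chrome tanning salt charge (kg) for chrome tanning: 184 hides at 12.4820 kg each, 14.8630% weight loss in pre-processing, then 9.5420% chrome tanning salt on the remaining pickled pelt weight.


Total_raw = N * avg_wt = 184 * 12.4820 = 2296.6880 kg
Substrate = Total_raw * (1 - loss/100) = 2296.6880 * (1 - 14.8630/100) = 1955.3313 kg
Chrome = Substrate * pct / 100 = 1955.3313 * 9.5420 / 100 = 186.5777 kg


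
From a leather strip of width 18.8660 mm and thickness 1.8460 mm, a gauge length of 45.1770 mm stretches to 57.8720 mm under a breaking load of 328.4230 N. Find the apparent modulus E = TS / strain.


TS = F / (w * t) = 328.4230 / (18.8660 * 1.8460) = 9.4302 N/mm^2
strain = (Lf - L0) / L0 = (57.8720 - 45.1770) / 45.1770 = 0.2810
E = TS / strain = 9.4302 / 0.2810 = 33.5588 N/mm^2


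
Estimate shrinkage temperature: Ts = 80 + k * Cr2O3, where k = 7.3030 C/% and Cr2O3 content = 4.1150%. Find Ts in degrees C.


Formula: Ts = 80 + k * Cr2O3
Substituting: Ts = 80 + 7.3030 * 4.1150
Result: 110.0518 C


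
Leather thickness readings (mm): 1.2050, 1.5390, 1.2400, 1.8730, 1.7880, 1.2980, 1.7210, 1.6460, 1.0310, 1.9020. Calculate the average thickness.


Formula: Average = sum / n
Substituting: Average = 15.2430 / 10
Result: 1.5243 mm


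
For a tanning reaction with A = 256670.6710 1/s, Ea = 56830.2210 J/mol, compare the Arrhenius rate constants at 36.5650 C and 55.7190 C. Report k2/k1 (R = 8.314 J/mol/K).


T1 = 36.5650 + 273.15 = 309.7150 K; T2 = 55.7190 + 273.15 = 328.8690 K
k1 = A * exp(-Ea/(R*T1)) = 256670.6710 * exp(-56830.2210/(8.314*309.7150)) = 6.6741e-05 1/s
k2 = A * exp(-Ea/(R*T2)) = 256670.6710 * exp(-56830.2210/(8.314*328.8690)) = 2.4135e-04 1/s
k2/k1 = 2.4135e-04 / 6.6741e-05 = 3.6162


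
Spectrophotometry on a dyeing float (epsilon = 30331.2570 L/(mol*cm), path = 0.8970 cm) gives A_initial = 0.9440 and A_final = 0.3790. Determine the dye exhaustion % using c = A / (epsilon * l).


c_initial = A_i / (epsilon * l) = 0.9440 / (30331.2570 * 0.8970) = 3.4697e-05 mol/L
c_final = A_f / (epsilon * l) = 0.3790 / (30331.2570 * 0.8970) = 1.3930e-05 mol/L
Exhaustion = (c_initial - c_final) / c_initial * 100 = (3.4697e-05 - 1.3930e-05) / 3.4697e-05 * 100 = 59.8517 %


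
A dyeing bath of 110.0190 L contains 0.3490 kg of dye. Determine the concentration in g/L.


Formula: Conc = dye_mass(kg) / volume(L) * 1000
Substituting: Conc = 0.3490 / 110.0190 * 1000
Result: 3.1722 g/L


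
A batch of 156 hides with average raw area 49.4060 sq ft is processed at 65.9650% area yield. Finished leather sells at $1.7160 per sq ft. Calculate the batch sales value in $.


Raw_total = N * avg_area = 156 * 49.4060 = 7707.3360 sq ft
Finished = Raw_total * yield / 100 = 7707.3360 * 65.9650 / 100 = 5084.1442 sq ft
Value = Finished * price = 5084.1442 * 1.7160 = 8724.3914 $


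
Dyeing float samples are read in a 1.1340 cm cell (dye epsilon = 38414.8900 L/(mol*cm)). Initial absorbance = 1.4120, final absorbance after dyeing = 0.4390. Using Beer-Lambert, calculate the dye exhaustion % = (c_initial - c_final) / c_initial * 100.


c_initial = A_i / (epsilon * l) = 1.4120 / (38414.8900 * 1.1340) = 3.2413e-05 mol/L
c_final = A_f / (epsilon * l) = 0.4390 / (38414.8900 * 1.1340) = 1.0077e-05 mol/L
Exhaustion = (c_initial - c_final) / c_initial * 100 = (3.2413e-05 - 1.0077e-05) / 3.2413e-05 * 100 = 68.9093 %


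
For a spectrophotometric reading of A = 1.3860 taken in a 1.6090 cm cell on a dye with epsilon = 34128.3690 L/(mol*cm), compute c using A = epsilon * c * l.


Formula: c = A / (epsilon * l)
Substituting: c = 1.3860 / (34128.3690 * 1.6090)
Result: 2.5240e-05 mol/L


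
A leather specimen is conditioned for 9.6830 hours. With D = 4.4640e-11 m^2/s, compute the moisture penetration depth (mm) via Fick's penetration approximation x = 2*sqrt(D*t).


t = 9.6830 hr * 3600 = 34858.8000 s
D * t = 4.4640e-11 * 34858.8000 = 1.5561e-06
x = 2 * sqrt(D*t) = 2 * sqrt(1.5561e-06) = 0.00249487 m = 2.4949 mm


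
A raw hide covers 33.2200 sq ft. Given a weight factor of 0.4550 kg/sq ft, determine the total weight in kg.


Formula: Weight = area * weight_per_sqft
Substituting: Weight = 33.2200 * 0.4550
Result: 15.1151 kg


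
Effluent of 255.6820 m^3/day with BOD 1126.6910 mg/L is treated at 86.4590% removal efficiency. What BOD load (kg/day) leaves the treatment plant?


Load_in = volume * conc / 1000 = 255.6820 * 1126.6910 / 1000 = 288.0746 kg/day
Removed = Load_in * eff / 100 = 288.0746 * 86.4590 / 100 = 249.0664 kg/day
Load_out = Load_in - Removed = 288.0746 - 249.0664 = 39.0082 kg/day


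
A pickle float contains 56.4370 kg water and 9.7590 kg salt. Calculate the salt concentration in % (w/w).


Formula: Conc = salt / (water + salt) * 100
Substituting: Conc = 9.7590 / (56.4370 + 9.7590) * 100
Result: 14.7426 %


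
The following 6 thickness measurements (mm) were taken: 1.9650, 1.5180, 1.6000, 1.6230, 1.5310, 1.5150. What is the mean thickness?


Formula: Average = sum / n
Substituting: Average = 9.7520 / 6
Result: 1.6253 mm


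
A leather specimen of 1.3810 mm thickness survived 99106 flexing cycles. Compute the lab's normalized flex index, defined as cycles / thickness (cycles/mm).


Formula: Index = cycles / thickness
Substituting: Index = 99106 / 1.3810
Result: 71763.9392 cycles/mm


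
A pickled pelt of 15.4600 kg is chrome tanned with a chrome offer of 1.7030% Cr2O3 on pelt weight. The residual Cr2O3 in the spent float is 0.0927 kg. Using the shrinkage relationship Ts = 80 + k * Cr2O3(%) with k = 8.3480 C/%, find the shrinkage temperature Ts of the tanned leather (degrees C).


Offered = pelt * offer_pct / 100 = 15.4600 * 1.7030 / 100 = 0.2633 kg
Uptake = offered - residual = 0.2633 - 0.0927 = 0.1706 kg
Cr2O3% on pelt = uptake / pelt * 100 = 0.1706 / 15.4600 * 100 = 1.1034 %
Ts = 80 + k * Cr2O3% = 80 + 8.3480 * 1.1034 = 89.2111 C


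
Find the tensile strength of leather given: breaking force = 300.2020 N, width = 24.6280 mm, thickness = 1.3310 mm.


Formula: TS = force / (width * thickness)
Substituting: TS = 300.2020 / (24.6280 * 1.3310)
Result: 9.1581 N/mm^2


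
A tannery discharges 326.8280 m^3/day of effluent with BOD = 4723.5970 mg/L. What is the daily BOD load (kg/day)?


Formula: BOD_load = volume * conc / 1000
Substituting: BOD_load = 326.8280 * 4723.5970 / 1000
Result: 1543.8038 kg/day


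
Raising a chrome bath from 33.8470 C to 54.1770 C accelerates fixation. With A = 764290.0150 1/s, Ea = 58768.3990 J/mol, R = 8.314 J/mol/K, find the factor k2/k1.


T1 = 33.8470 + 273.15 = 306.9970 K; T2 = 54.1770 + 273.15 = 327.3270 K
k1 = A * exp(-Ea/(R*T1)) = 764290.0150 * exp(-58768.3990/(8.314*306.9970)) = 7.6494e-05 1/s
k2 = A * exp(-Ea/(R*T2)) = 764290.0150 * exp(-58768.3990/(8.314*327.3270)) = 3.1966e-04 1/s
k2/k1 = 3.1966e-04 / 7.6494e-05 = 4.1790


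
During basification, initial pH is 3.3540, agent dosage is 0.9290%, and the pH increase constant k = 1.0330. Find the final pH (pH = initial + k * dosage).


Formula: pH_final = pH_initial + k * base_pct
Substituting: pH_final = 3.3540 + 1.0330 * 0.9290
Result: 4.3137


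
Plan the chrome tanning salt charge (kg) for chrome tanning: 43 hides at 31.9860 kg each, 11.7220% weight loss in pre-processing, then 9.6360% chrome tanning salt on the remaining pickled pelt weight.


Total_raw = N * avg_wt = 43 * 31.9860 = 1375.3980 kg
Substrate = Total_raw * (1 - loss/100) = 1375.3980 * (1 - 11.7220/100) = 1214.1738 kg
Chrome = Substrate * pct / 100 = 1214.1738 * 9.6360 / 100 = 116.9978 kg


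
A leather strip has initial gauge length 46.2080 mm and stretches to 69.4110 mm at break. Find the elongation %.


Formula: Elongation = (Lf - L0) / L0 * 100
Substituting: Elongation = (69.4110 - 46.2080) / 46.2080 * 100
Result: 50.2142 %


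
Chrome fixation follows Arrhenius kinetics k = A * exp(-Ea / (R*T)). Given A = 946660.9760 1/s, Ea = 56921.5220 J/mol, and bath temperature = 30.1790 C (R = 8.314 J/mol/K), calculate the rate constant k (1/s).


T_K = T_C + 273.15 = 30.1790 + 273.15 = 303.3290 K
exponent = -Ea / (R * T_K) = -56921.5220 / (8.314 * 303.3290) = -22.5711
k = A * exp(exponent) = 946660.9760 * exp(-22.5711) = 1.4917e-04 1/s


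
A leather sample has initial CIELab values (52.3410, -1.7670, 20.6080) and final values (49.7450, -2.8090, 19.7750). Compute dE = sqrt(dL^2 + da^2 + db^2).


dL = -2.5960, da = -1.0420, db = -0.8330
dE = sqrt((-2.5960)^2 + (-1.0420)^2 + (-0.8330)^2) = 2.9187


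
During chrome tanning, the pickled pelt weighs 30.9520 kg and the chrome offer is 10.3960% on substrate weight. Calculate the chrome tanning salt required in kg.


Formula: Chrome = substrate * pct / 100
Substituting: Chrome = 30.9520 * 10.3960 / 100
Result: 3.2178 kg


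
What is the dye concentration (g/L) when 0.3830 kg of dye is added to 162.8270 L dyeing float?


Formula: Conc = dye_mass(kg) / volume(L) * 1000
Substituting: Conc = 0.3830 / 162.8270 * 1000
Result: 2.3522 g/L


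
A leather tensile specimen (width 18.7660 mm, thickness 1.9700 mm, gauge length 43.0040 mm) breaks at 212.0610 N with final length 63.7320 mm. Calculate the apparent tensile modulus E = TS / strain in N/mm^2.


TS = F / (w * t) = 212.0610 / (18.7660 * 1.9700) = 5.7362 N/mm^2
strain = (Lf - L0) / L0 = (63.7320 - 43.0040) / 43.0040 = 0.4820
E = TS / strain = 5.7362 / 0.4820 = 11.9007 N/mm^2


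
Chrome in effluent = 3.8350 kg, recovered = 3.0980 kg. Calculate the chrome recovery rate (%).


Formula: Recovery = recovered / input * 100
Substituting: Recovery = 3.0980 / 3.8350 * 100
Result: 80.7823 %


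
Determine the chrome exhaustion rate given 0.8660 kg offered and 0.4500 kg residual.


Formula: Uptake = (offered - residual) / offered * 100
Substituting: Uptake = (0.8660 - 0.4500) / 0.8660 * 100
Result: 48.0370 %


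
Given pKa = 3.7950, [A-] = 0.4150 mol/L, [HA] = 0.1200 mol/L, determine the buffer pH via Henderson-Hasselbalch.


ratio = [A-] / [HA] = 0.4150 / 0.1200 = 3.4583
log10(ratio) = 0.5389
pH = pKa + log10(ratio) = 3.7950 + 0.5389 = 4.3339


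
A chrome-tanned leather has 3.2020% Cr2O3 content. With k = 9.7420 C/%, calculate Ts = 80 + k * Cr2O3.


Formula: Ts = 80 + k * Cr2O3
Substituting: Ts = 80 + 9.7420 * 3.2020
Result: 111.1939 C


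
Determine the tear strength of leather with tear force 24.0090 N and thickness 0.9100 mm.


Formula: Tear strength = force / thickness
Substituting: Tear strength = 24.0090 / 0.9100
Result: 26.3835 N/mm


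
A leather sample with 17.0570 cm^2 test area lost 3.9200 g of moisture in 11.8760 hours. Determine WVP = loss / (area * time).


Formula: WVP = loss / (area * time)
Substituting: WVP = 3.9200 / (17.0570 * 11.8760)
Result: 0.0193514 g/(cm^2*hr)


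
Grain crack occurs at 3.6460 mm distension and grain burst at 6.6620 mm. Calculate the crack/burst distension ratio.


Formula: Ratio = crack / burst
Substituting: Ratio = 3.6460 / 6.6620
Result: 0.5473


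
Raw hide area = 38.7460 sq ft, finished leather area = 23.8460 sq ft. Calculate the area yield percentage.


Formula: Yield = finished / raw * 100
Substituting: Yield = 23.8460 / 38.7460 * 100
Result: 61.5444 %


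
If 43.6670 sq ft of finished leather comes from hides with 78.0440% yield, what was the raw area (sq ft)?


Formula: raw = finished * 100 / yield
Substituting: raw = 43.6670 * 100 / 78.0440
Result: 55.9518 sq ft


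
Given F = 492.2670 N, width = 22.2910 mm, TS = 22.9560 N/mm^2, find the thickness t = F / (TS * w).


Formula: t = F / (TS * w)
Substituting: t = 492.2670 / (22.9560 * 22.2910)
Result: 0.9620 mm


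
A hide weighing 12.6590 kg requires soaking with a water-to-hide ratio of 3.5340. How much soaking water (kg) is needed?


Formula: Water = hide_weight * ratio
Substituting: Water = 12.6590 * 3.5340
Result: 44.7369 kg


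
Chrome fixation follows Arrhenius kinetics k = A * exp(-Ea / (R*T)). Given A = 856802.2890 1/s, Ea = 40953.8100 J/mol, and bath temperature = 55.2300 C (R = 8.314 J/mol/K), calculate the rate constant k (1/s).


T_K = T_C + 273.15 = 55.2300 + 273.15 = 328.3800 K
exponent = -Ea / (R * T_K) = -40953.8100 / (8.314 * 328.3800) = -15.0006
k = A * exp(exponent) = 856802.2890 * exp(-15.0006) = 0.2619 1/s


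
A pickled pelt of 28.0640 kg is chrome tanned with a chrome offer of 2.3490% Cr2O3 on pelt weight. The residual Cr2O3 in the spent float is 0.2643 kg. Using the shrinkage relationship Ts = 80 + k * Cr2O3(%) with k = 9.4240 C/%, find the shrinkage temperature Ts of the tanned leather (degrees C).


Offered = pelt * offer_pct / 100 = 28.0640 * 2.3490 / 100 = 0.6592 kg
Uptake = offered - residual = 0.6592 - 0.2643 = 0.3949 kg
Cr2O3% on pelt = uptake / pelt * 100 = 0.3949 / 28.0640 * 100 = 1.4072 %
Ts = 80 + k * Cr2O3% = 80 + 9.4240 * 1.4072 = 93.2617 C


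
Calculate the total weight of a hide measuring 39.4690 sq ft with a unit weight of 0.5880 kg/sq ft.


Formula: Weight = area * weight_per_sqft
Substituting: Weight = 39.4690 * 0.5880
Result: 23.2078 kg


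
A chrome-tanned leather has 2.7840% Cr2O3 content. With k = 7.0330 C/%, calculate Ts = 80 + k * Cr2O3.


Formula: Ts = 80 + k * Cr2O3
Substituting: Ts = 80 + 7.0330 * 2.7840
Result: 99.5799 C


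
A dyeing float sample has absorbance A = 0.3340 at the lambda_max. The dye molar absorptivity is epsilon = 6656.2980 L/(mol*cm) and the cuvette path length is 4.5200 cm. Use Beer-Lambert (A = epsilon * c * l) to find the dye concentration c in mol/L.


Formula: c = A / (epsilon * l)
Substituting: c = 0.3340 / (6656.2980 * 4.5200)
Result: 1.1101e-05 mol/L


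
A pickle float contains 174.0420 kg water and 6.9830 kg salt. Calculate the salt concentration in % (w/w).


Formula: Conc = salt / (water + salt) * 100
Substituting: Conc = 6.9830 / (174.0420 + 6.9830) * 100
Result: 3.8575 %


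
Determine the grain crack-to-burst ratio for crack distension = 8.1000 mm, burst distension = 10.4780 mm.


Formula: Ratio = crack / burst
Substituting: Ratio = 8.1000 / 10.4780
Result: 0.7730


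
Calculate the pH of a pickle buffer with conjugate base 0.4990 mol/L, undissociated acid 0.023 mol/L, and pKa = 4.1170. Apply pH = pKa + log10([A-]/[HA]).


ratio = [A-] / [HA] = 0.4990 / 0.023 = 21.6957
log10(ratio) = 1.3364
pH = pKa + log10(ratio) = 4.1170 + 1.3364 = 5.4534


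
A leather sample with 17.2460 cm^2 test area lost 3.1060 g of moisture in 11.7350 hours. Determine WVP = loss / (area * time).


Formula: WVP = loss / (area * time)
Substituting: WVP = 3.1060 / (17.2460 * 11.7350)
Result: 0.0153472 g/(cm^2*hr)


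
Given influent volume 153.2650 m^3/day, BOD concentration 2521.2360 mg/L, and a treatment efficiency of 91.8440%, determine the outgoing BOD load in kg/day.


Load_in = volume * conc / 1000 = 153.2650 * 2521.2360 / 1000 = 386.4172 kg/day
Removed = Load_in * eff / 100 = 386.4172 * 91.8440 / 100 = 354.9010 kg/day
Load_out = Load_in - Removed = 386.4172 - 354.9010 = 31.5162 kg/day


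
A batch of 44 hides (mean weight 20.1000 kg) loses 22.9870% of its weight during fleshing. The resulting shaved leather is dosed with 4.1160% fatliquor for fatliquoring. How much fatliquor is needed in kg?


Total_raw = N * avg_wt = 44 * 20.1000 = 884.4000 kg
Substrate = Total_raw * (1 - loss/100) = 884.4000 * (1 - 22.9870/100) = 681.1030 kg
Fat = Substrate * pct / 100 = 681.1030 * 4.1160 / 100 = 28.0342 kg


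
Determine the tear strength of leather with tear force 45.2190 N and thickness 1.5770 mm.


Formula: Tear strength = force / thickness
Substituting: Tear strength = 45.2190 / 1.5770
Result: 28.6741 N/mm


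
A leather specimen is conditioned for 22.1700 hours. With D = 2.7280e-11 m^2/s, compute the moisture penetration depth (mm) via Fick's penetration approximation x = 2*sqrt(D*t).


t = 22.1700 hr * 3600 = 79812.0000 s
D * t = 2.7280e-11 * 79812.0000 = 2.1773e-06
x = 2 * sqrt(D*t) = 2 * sqrt(2.1773e-06) = 0.00295112 m = 2.9511 mm


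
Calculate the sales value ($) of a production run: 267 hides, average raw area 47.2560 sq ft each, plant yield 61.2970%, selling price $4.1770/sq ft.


Raw_total = N * avg_area = 267 * 47.2560 = 12617.3520 sq ft
Finished = Raw_total * yield / 100 = 12617.3520 * 61.2970 / 100 = 7734.0583 sq ft
Value = Finished * price = 7734.0583 * 4.1770 = 32305.1613 $


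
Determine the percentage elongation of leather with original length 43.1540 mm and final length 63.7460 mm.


Formula: Elongation = (Lf - L0) / L0 * 100
Substituting: Elongation = (63.7460 - 43.1540) / 43.1540 * 100
Result: 47.7175 %


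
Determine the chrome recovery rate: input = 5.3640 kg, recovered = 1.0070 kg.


Formula: Recovery = recovered / input * 100
Substituting: Recovery = 1.0070 / 5.3640 * 100
Result: 18.7733 %


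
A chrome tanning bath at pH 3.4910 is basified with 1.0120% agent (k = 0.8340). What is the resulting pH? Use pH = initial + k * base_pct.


Formula: pH_final = pH_initial + k * base_pct
Substituting: pH_final = 3.4910 + 0.8340 * 1.0120
Result: 4.3350


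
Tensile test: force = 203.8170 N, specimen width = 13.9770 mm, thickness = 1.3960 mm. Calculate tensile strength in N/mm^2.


Formula: TS = force / (width * thickness)
Substituting: TS = 203.8170 / (13.9770 * 1.3960)
Result: 10.4458 N/mm^2


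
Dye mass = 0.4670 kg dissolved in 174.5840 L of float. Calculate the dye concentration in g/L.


Formula: Conc = dye_mass(kg) / volume(L) * 1000
Substituting: Conc = 0.4670 / 174.5840 * 1000
Result: 2.6749 g/L


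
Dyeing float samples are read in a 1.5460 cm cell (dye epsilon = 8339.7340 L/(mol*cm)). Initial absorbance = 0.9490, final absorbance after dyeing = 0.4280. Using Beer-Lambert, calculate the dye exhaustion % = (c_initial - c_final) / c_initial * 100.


c_initial = A_i / (epsilon * l) = 0.9490 / (8339.7340 * 1.5460) = 7.3605e-05 mol/L
c_final = A_f / (epsilon * l) = 0.4280 / (8339.7340 * 1.5460) = 3.3196e-05 mol/L
Exhaustion = (c_initial - c_final) / c_initial * 100 = (7.3605e-05 - 3.3196e-05) / 7.3605e-05 * 100 = 54.8999 %


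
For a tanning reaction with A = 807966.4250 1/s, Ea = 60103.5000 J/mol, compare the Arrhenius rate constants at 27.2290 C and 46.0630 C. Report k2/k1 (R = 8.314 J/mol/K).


T1 = 27.2290 + 273.15 = 300.3790 K; T2 = 46.0630 + 273.15 = 319.2130 K
k1 = A * exp(-Ea/(R*T1)) = 807966.4250 * exp(-60103.5000/(8.314*300.3790)) = 2.8528e-05 1/s
k2 = A * exp(-Ea/(R*T2)) = 807966.4250 * exp(-60103.5000/(8.314*319.2130)) = 1.1802e-04 1/s
k2/k1 = 1.1802e-04 / 2.8528e-05 = 4.1370


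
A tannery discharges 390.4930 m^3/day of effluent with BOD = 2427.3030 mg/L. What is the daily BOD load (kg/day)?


Formula: BOD_load = volume * conc / 1000
Substituting: BOD_load = 390.4930 * 2427.3030 / 1000
Result: 947.8448 kg/day


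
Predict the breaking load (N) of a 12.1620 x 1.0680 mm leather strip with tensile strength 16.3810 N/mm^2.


Formula: F = TS * w * t
Substituting: F = 16.3810 * 12.1620 * 1.0680
Result: 212.7731 N


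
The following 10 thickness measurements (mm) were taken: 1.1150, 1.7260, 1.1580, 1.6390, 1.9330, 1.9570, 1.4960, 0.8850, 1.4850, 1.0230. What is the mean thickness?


Formula: Average = sum / n
Substituting: Average = 14.4170 / 10
Result: 1.4417 mm


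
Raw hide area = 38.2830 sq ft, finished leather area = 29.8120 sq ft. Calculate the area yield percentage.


Formula: Yield = finished / raw * 100
Substituting: Yield = 29.8120 / 38.2830 * 100
Result: 77.8727 %


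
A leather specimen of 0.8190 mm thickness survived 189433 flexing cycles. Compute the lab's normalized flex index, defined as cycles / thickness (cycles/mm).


Formula: Index = cycles / thickness
Substituting: Index = 189433 / 0.8190
Result: 231297.9243 cycles/mm


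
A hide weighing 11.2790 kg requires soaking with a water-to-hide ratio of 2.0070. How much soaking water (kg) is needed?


Formula: Water = hide_weight * ratio
Substituting: Water = 11.2790 * 2.0070
Result: 22.6370 kg


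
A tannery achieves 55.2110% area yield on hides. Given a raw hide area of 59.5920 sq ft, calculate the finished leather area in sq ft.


Formula: finished = raw * yield / 100
Substituting: finished = 59.5920 * 55.2110 / 100
Result: 32.9013 sq ft


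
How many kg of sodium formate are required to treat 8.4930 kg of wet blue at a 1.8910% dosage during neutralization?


Formula: Neutralizer = substrate * pct / 100
Substituting: Neutralizer = 8.4930 * 1.8910 / 100
Result: 0.1606 kg


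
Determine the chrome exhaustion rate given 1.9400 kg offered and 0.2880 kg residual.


Formula: Uptake = (offered - residual) / offered * 100
Substituting: Uptake = (1.9400 - 0.2880) / 1.9400 * 100
Result: 85.1546 %


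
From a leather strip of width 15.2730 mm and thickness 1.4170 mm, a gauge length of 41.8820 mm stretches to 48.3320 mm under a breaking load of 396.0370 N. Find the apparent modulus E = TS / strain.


TS = F / (w * t) = 396.0370 / (15.2730 * 1.4170) = 18.2996 N/mm^2
strain = (Lf - L0) / L0 = (48.3320 - 41.8820) / 41.8820 = 0.1540
E = TS / strain = 18.2996 / 0.1540 = 118.8254 N/mm^2


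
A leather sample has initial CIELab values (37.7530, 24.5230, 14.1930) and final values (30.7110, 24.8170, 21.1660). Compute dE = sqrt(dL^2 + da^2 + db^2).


dL = -7.0420, da = 0.2940, db = 6.9730
dE = sqrt((-7.0420)^2 + 0.2940^2 + 6.9730^2) = 9.9146


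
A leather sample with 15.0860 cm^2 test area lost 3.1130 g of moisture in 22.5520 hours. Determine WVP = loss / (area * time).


Formula: WVP = loss / (area * time)
Substituting: WVP = 3.1130 / (15.0860 * 22.5520)
Result: 0.00914998 g/(cm^2*hr)


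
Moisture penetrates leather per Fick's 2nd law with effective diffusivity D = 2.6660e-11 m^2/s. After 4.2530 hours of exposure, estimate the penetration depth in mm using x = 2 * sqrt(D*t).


t = 4.2530 hr * 3600 = 15310.8000 s
D * t = 2.6660e-11 * 15310.8000 = 4.0819e-07
x = 2 * sqrt(D*t) = 2 * sqrt(4.0819e-07) = 0.00127779 m = 1.2778 mm


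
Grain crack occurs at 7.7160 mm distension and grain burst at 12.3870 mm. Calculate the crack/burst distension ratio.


Formula: Ratio = crack / burst
Substituting: Ratio = 7.7160 / 12.3870
Result: 0.6229


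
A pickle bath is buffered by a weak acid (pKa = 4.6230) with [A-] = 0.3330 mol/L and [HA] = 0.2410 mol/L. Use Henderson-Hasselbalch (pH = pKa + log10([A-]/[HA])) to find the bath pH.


ratio = [A-] / [HA] = 0.3330 / 0.2410 = 1.3817
log10(ratio) = 0.1404
pH = pKa + log10(ratio) = 4.6230 + 0.1404 = 4.7634


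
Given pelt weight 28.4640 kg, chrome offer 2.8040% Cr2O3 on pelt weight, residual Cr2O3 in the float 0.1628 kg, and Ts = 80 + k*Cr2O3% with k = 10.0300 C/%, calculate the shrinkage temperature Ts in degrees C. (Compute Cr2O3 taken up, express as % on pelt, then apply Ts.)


Offered = pelt * offer_pct / 100 = 28.4640 * 2.8040 / 100 = 0.7981 kg
Uptake = offered - residual = 0.7981 - 0.1628 = 0.6353 kg
Cr2O3% on pelt = uptake / pelt * 100 = 0.6353 / 28.4640 * 100 = 2.2320 %
Ts = 80 + k * Cr2O3% = 80 + 10.0300 * 2.2320 = 102.3875 C


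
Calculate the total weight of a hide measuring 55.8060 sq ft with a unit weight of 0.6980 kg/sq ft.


Formula: Weight = area * weight_per_sqft
Substituting: Weight = 55.8060 * 0.6980
Result: 38.9526 kg


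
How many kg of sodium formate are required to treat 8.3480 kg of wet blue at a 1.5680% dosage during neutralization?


Formula: Neutralizer = substrate * pct / 100
Substituting: Neutralizer = 8.3480 * 1.5680 / 100
Result: 0.1309 kg


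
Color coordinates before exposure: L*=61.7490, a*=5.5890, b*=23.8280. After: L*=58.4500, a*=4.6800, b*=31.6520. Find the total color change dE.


dL = -3.2990, da = -0.9090, db = 7.8240
dE = sqrt((-3.2990)^2 + (-0.9090)^2 + 7.8240^2) = 8.5396


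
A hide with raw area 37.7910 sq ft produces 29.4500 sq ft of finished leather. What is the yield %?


Formula: Yield = finished / raw * 100
Substituting: Yield = 29.4500 / 37.7910 * 100
Result: 77.9286 %


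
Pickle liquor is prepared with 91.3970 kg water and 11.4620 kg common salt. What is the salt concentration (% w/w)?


Formula: Conc = salt / (water + salt) * 100
Substituting: Conc = 11.4620 / (91.3970 + 11.4620) * 100
Result: 11.1434 %


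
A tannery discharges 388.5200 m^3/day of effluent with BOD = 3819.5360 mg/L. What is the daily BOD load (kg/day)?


Formula: BOD_load = volume * conc / 1000
Substituting: BOD_load = 388.5200 * 3819.5360 / 1000
Result: 1483.9661 kg/day


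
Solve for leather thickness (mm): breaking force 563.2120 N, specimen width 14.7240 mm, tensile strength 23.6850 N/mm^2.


Formula: t = F / (TS * w)
Substituting: t = 563.2120 / (23.6850 * 14.7240)
Result: 1.6150 mm


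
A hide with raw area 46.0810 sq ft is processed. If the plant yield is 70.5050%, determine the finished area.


Formula: finished = raw * yield / 100
Substituting: finished = 46.0810 * 70.5050 / 100
Result: 32.4894 sq ft


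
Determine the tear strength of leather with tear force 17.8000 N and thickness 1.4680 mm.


Formula: Tear strength = force / thickness
Substituting: Tear strength = 17.8000 / 1.4680
Result: 12.1253 N/mm


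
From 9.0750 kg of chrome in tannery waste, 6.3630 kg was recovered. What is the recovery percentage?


Formula: Recovery = recovered / input * 100
Substituting: Recovery = 6.3630 / 9.0750 * 100
Result: 70.1157 %


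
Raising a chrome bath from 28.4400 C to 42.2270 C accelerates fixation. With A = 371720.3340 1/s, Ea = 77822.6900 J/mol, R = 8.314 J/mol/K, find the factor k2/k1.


T1 = 28.4400 + 273.15 = 301.5900 K; T2 = 42.2270 + 273.15 = 315.3770 K
k1 = A * exp(-Ea/(R*T1)) = 371720.3340 * exp(-77822.6900/(8.314*301.5900)) = 1.2332e-08 1/s
k2 = A * exp(-Ea/(R*T2)) = 371720.3340 * exp(-77822.6900/(8.314*315.3770)) = 4.7895e-08 1/s
k2/k1 = 4.7895e-08 / 1.2332e-08 = 3.8838


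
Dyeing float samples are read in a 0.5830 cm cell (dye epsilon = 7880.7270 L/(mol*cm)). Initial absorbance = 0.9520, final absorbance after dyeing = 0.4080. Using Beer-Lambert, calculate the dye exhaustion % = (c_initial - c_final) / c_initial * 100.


c_initial = A_i / (epsilon * l) = 0.9520 / (7880.7270 * 0.5830) = 2.0721e-04 mol/L
c_final = A_f / (epsilon * l) = 0.4080 / (7880.7270 * 0.5830) = 8.8803e-05 mol/L
Exhaustion = (c_initial - c_final) / c_initial * 100 = (2.0721e-04 - 8.8803e-05) / 2.0721e-04 * 100 = 57.1429 %


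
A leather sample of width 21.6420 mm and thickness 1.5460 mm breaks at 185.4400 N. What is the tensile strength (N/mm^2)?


Formula: TS = force / (width * thickness)
Substituting: TS = 185.4400 / (21.6420 * 1.5460)
Result: 5.5424 N/mm^2


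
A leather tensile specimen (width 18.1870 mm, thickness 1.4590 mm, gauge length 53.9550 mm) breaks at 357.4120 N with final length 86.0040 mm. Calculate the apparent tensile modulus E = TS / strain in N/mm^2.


TS = F / (w * t) = 357.4120 / (18.1870 * 1.4590) = 13.4695 N/mm^2
strain = (Lf - L0) / L0 = (86.0040 - 53.9550) / 53.9550 = 0.5940
E = TS / strain = 13.4695 / 0.5940 = 22.6762 N/mm^2


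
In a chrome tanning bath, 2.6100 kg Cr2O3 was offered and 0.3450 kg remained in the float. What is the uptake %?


Formula: Uptake = (offered - residual) / offered * 100
Substituting: Uptake = (2.6100 - 0.3450) / 2.6100 * 100
Result: 86.7816 %


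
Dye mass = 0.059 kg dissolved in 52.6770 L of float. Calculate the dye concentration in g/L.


Formula: Conc = dye_mass(kg) / volume(L) * 1000
Substituting: Conc = 0.059 / 52.6770 * 1000
Result: 1.1200 g/L


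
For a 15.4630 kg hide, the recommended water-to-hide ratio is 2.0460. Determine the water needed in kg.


Formula: Water = hide_weight * ratio
Substituting: Water = 15.4630 * 2.0460
Result: 31.6373 kg


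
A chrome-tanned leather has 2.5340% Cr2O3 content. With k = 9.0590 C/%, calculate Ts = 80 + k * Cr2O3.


Formula: Ts = 80 + k * Cr2O3
Substituting: Ts = 80 + 9.0590 * 2.5340
Result: 102.9555 C


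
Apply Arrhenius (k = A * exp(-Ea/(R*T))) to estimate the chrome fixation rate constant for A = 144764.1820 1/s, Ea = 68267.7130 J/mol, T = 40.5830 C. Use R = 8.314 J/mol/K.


T_K = T_C + 273.15 = 40.5830 + 273.15 = 313.7330 K
exponent = -Ea / (R * T_K) = -68267.7130 / (8.314 * 313.7330) = -26.1725
k = A * exp(exponent) = 144764.1820 * exp(-26.1725) = 6.2243e-07 1/s


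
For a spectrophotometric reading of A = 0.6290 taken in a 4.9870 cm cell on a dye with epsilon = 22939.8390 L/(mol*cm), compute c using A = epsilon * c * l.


Formula: c = A / (epsilon * l)
Substituting: c = 0.6290 / (22939.8390 * 4.9870)
Result: 5.4982e-06 mol/L


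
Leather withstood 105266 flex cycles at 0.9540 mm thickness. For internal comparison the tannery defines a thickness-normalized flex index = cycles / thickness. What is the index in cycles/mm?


Formula: Index = cycles / thickness
Substituting: Index = 105266 / 0.9540
Result: 110341.7191 cycles/mm


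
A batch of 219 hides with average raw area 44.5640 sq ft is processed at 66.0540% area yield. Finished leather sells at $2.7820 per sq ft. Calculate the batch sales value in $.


Raw_total = N * avg_area = 219 * 44.5640 = 9759.5160 sq ft
Finished = Raw_total * yield / 100 = 9759.5160 * 66.0540 / 100 = 6446.5507 sq ft
Value = Finished * price = 6446.5507 * 2.7820 = 17934.3040 $


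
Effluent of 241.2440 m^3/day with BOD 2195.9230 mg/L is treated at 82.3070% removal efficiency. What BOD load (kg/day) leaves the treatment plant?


Load_in = volume * conc / 1000 = 241.2440 * 2195.9230 / 1000 = 529.7532 kg/day
Removed = Load_in * eff / 100 = 529.7532 * 82.3070 / 100 = 436.0240 kg/day
Load_out = Load_in - Removed = 529.7532 - 436.0240 = 93.7292 kg/day


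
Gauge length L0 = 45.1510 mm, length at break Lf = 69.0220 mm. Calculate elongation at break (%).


Formula: Elongation = (Lf - L0) / L0 * 100
Substituting: Elongation = (69.0220 - 45.1510) / 45.1510 * 100
Result: 52.8693 %


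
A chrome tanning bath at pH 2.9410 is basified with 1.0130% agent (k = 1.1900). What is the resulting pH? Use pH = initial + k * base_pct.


Formula: pH_final = pH_initial + k * base_pct
Substituting: pH_final = 2.9410 + 1.1900 * 1.0130
Result: 4.1465


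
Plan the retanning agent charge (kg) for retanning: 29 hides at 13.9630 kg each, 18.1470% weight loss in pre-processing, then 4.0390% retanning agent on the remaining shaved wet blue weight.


Total_raw = N * avg_wt = 29 * 13.9630 = 404.9270 kg
Substrate = Total_raw * (1 - loss/100) = 404.9270 * (1 - 18.1470/100) = 331.4449 kg
Retan = Substrate * pct / 100 = 331.4449 * 4.0390 / 100 = 13.3871 kg


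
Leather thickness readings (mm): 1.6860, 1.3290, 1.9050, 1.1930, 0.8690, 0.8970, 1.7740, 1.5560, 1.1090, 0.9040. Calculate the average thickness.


Formula: Average = sum / n
Substituting: Average = 13.2220 / 10
Result: 1.3222 mm


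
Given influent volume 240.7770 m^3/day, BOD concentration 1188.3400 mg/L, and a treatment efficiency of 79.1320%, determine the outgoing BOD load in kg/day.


Load_in = volume * conc / 1000 = 240.7770 * 1188.3400 / 1000 = 286.1249 kg/day
Removed = Load_in * eff / 100 = 286.1249 * 79.1320 / 100 = 226.4164 kg/day
Load_out = Load_in - Removed = 286.1249 - 226.4164 = 59.7086 kg/day


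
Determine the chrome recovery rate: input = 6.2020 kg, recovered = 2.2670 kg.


Formula: Recovery = recovered / input * 100
Substituting: Recovery = 2.2670 / 6.2020 * 100
Result: 36.5527 %


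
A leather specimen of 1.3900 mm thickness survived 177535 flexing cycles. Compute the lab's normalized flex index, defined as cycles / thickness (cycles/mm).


Formula: Index = cycles / thickness
Substituting: Index = 177535 / 1.3900
Result: 127723.0216 cycles/mm


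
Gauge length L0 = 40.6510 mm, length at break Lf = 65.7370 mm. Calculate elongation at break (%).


Formula: Elongation = (Lf - L0) / L0 * 100
Substituting: Elongation = (65.7370 - 40.6510) / 40.6510 * 100
Result: 61.7107 %


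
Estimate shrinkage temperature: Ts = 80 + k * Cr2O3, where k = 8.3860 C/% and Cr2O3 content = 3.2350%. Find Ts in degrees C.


Formula: Ts = 80 + k * Cr2O3
Substituting: Ts = 80 + 8.3860 * 3.2350
Result: 107.1287 C


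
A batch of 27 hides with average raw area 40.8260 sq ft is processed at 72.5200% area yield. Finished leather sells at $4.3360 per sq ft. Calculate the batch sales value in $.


Raw_total = N * avg_area = 27 * 40.8260 = 1102.3020 sq ft
Finished = Raw_total * yield / 100 = 1102.3020 * 72.5200 / 100 = 799.3894 sq ft
Value = Finished * price = 799.3894 * 4.3360 = 3466.1525 $


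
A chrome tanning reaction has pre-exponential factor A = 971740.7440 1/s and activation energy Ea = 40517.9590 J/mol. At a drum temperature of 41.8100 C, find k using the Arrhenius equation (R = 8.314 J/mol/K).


T_K = T_C + 273.15 = 41.8100 + 273.15 = 314.9600 K
exponent = -Ea / (R * T_K) = -40517.9590 / (8.314 * 314.9600) = -15.4733
k = A * exp(exponent) = 971740.7440 * exp(-15.4733) = 0.1852 1/s


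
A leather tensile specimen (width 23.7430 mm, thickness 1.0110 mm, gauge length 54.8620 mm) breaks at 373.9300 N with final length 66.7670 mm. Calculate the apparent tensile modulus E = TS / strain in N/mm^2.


TS = F / (w * t) = 373.9300 / (23.7430 * 1.0110) = 15.5777 N/mm^2
strain = (Lf - L0) / L0 = (66.7670 - 54.8620) / 54.8620 = 0.2170
E = TS / strain = 15.5777 / 0.2170 = 71.7870 N/mm^2


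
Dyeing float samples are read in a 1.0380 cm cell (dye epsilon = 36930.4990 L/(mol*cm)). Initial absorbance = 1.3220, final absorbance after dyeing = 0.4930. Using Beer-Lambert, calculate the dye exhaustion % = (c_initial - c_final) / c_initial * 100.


c_initial = A_i / (epsilon * l) = 1.3220 / (36930.4990 * 1.0380) = 3.4486e-05 mol/L
c_final = A_f / (epsilon * l) = 0.4930 / (36930.4990 * 1.0380) = 1.2861e-05 mol/L
Exhaustion = (c_initial - c_final) / c_initial * 100 = (3.4486e-05 - 1.2861e-05) / 3.4486e-05 * 100 = 62.7080 %


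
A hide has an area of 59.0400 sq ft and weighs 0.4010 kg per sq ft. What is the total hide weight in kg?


Formula: Weight = area * weight_per_sqft
Substituting: Weight = 59.0400 * 0.4010
Result: 23.6750 kg


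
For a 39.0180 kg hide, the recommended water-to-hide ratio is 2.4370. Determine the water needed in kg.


Formula: Water = hide_weight * ratio
Substituting: Water = 39.0180 * 2.4370
Result: 95.0869 kg


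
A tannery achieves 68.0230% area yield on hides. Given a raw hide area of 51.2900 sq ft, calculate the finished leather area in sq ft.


Formula: finished = raw * yield / 100
Substituting: finished = 51.2900 * 68.0230 / 100
Result: 34.8890 sq ft


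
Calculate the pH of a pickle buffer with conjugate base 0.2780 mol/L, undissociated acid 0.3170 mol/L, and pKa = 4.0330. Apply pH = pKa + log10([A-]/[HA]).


ratio = [A-] / [HA] = 0.2780 / 0.3170 = 0.8770
log10(ratio) = -0.0570145
pH = pKa + log10(ratio) = 4.0330 - 0.0570145 = 3.9760


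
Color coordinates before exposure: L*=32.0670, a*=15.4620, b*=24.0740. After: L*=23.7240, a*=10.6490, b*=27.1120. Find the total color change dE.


dL = -8.3430, da = -4.8130, db = 3.0380
dE = sqrt((-8.3430)^2 + (-4.8130)^2 + 3.0380^2) = 10.0995


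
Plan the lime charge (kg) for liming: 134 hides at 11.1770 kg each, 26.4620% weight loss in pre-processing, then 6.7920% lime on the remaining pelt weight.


Total_raw = N * avg_wt = 134 * 11.1770 = 1497.7180 kg
Substrate = Total_raw * (1 - loss/100) = 1497.7180 * (1 - 26.4620/100) = 1101.3919 kg
Lime = Substrate * pct / 100 = 1101.3919 * 6.7920 / 100 = 74.8065 kg


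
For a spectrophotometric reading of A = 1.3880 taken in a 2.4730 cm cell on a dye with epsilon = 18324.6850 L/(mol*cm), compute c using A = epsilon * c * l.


Formula: c = A / (epsilon * l)
Substituting: c = 1.3880 / (18324.6850 * 2.4730)
Result: 3.0629e-05 mol/L


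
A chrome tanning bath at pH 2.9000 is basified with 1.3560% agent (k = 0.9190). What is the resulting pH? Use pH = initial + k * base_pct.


Formula: pH_final = pH_initial + k * base_pct
Substituting: pH_final = 2.9000 + 0.9190 * 1.3560
Result: 4.1462


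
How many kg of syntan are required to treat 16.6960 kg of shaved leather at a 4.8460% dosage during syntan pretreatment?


Formula: Syntan = substrate * pct / 100
Substituting: Syntan = 16.6960 * 4.8460 / 100
Result: 0.8091 kg


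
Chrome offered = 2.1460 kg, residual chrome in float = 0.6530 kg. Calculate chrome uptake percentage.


Formula: Uptake = (offered - residual) / offered * 100
Substituting: Uptake = (2.1460 - 0.6530) / 2.1460 * 100
Result: 69.5713 %


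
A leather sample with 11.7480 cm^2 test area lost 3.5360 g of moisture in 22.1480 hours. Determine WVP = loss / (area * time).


Formula: WVP = loss / (area * time)
Substituting: WVP = 3.5360 / (11.7480 * 22.1480)
Result: 0.0135898 g/(cm^2*hr)


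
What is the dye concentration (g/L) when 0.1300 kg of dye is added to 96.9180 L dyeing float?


Formula: Conc = dye_mass(kg) / volume(L) * 1000
Substituting: Conc = 0.1300 / 96.9180 * 1000
Result: 1.3413 g/L


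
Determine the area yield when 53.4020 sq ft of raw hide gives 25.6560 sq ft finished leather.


Formula: Yield = finished / raw * 100
Substituting: Yield = 25.6560 / 53.4020 * 100
Result: 48.0431 %


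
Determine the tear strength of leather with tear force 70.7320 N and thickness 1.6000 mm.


Formula: Tear strength = force / thickness
Substituting: Tear strength = 70.7320 / 1.6000
Result: 44.2075 N/mm


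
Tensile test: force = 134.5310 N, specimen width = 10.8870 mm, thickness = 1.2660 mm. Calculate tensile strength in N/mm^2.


Formula: TS = force / (width * thickness)
Substituting: TS = 134.5310 / (10.8870 * 1.2660)
Result: 9.7607 N/mm^2


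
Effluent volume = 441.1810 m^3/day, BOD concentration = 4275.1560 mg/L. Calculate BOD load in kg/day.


Formula: BOD_load = volume * conc / 1000
Substituting: BOD_load = 441.1810 * 4275.1560 / 1000
Result: 1886.1176 kg/day


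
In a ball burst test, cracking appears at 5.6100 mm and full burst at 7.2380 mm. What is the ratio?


Formula: Ratio = crack / burst
Substituting: Ratio = 5.6100 / 7.2380
Result: 0.7751
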